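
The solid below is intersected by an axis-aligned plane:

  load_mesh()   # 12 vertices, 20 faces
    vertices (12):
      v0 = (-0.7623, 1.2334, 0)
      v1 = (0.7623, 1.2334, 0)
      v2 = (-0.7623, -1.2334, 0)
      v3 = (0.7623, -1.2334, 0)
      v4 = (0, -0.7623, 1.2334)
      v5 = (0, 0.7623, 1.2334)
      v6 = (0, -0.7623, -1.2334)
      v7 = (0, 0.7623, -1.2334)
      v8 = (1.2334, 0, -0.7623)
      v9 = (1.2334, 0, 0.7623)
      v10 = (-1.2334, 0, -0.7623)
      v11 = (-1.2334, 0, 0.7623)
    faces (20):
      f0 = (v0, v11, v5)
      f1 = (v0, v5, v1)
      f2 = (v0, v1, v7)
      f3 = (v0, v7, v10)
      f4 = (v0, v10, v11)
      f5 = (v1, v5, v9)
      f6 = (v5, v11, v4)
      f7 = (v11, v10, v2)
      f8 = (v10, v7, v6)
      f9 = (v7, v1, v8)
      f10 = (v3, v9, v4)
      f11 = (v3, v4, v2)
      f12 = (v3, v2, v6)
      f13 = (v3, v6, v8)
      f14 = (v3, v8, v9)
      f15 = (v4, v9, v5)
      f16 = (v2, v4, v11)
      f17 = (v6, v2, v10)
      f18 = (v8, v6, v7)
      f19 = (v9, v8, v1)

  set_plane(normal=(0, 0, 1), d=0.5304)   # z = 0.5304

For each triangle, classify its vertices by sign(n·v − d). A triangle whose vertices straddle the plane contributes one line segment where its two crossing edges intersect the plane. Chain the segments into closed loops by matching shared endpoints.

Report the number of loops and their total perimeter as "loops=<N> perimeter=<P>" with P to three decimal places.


loops=1 perimeter=7.053

Straddling triangles (10 of 20):
  (v0,v11,v5) [-++] → (-1.09009, 0.375214, 0.5304)–(-0.434488, 1.03081, 0.5304)  len=0.9272
  (v0,v5,v1) [-+-] → (-0.434488, 1.03081, 0.5304)–(0.434488, 1.03081, 0.5304)  len=0.8690
  (v0,v10,v11) [--+] → (-1.2334, 0, 0.5304)–(-1.09009, 0.375214, 0.5304)  len=0.4017
  (v1,v5,v9) [-++] → (0.434488, 1.03081, 0.5304)–(1.09009, 0.375214, 0.5304)  len=0.9272
  (v11,v10,v2) [+--] → (-1.2334, 0, 0.5304)–(-1.09009, -0.375214, 0.5304)  len=0.4017
  (v3,v9,v4) [-++] → (1.09009, -0.375214, 0.5304)–(0.434488, -1.03081, 0.5304)  len=0.9272
  (v3,v4,v2) [-+-] → (0.434488, -1.03081, 0.5304)–(-0.434488, -1.03081, 0.5304)  len=0.8690
  (v3,v8,v9) [--+] → (1.2334, 0, 0.5304)–(1.09009, -0.375214, 0.5304)  len=0.4017
  (v2,v4,v11) [-++] → (-0.434488, -1.03081, 0.5304)–(-1.09009, -0.375214, 0.5304)  len=0.9272
  (v9,v8,v1) [+--] → (1.2334, 0, 0.5304)–(1.09009, 0.375214, 0.5304)  len=0.4017

Chained into 1 loop(s):
  loop 1: 10 segments, perimeter = 7.0532
Total perimeter = 7.053


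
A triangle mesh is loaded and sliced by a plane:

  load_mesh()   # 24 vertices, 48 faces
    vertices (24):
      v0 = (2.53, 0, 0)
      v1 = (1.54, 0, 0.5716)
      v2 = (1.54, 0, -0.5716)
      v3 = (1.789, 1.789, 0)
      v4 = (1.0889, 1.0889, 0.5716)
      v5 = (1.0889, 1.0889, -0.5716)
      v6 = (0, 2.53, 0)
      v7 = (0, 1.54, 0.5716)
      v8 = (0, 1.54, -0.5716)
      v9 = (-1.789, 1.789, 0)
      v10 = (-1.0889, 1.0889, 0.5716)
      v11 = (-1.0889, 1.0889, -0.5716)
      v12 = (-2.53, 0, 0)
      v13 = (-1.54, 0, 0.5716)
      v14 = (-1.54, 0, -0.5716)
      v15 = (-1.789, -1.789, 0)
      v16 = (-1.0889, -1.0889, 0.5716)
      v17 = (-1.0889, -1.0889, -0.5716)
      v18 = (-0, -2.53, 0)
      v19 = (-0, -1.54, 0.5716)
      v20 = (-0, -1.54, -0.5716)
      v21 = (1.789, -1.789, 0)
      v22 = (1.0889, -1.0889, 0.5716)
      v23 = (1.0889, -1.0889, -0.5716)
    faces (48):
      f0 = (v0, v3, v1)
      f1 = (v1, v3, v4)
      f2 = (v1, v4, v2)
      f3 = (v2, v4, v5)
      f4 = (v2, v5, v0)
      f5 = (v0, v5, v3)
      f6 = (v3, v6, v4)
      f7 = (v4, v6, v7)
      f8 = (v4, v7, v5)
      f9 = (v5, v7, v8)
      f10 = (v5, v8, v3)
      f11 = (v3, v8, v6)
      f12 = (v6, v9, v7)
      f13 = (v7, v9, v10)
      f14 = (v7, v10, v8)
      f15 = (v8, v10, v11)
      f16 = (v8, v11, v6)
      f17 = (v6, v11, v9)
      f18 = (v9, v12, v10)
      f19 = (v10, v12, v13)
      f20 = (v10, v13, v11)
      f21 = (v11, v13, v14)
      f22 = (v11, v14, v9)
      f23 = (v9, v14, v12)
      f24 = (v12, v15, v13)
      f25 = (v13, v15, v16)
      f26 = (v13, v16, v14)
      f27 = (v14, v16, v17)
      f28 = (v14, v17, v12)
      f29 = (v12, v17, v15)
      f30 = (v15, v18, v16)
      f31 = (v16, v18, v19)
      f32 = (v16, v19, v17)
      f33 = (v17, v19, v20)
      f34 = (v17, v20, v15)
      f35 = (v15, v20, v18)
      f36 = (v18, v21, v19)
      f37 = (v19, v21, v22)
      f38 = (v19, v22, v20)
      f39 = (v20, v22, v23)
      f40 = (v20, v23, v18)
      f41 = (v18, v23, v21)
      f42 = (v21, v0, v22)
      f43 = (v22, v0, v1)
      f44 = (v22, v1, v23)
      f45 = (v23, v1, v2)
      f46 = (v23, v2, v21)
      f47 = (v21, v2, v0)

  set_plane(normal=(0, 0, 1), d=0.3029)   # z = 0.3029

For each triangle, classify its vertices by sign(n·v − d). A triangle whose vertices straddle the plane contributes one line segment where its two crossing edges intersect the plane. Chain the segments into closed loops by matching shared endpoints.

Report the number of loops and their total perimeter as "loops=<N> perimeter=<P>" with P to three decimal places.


loops=2 perimeter=21.708

Straddling triangles (32 of 48):
  (v0,v3,v1) [--+] → (1.65705, 0.84098, 0.3029)–(2.00538, 0, 0.3029)  len=0.9103
  (v1,v3,v4) [+-+] → (1.65705, 0.84098, 0.3029)–(1.41801, 1.41801, 0.3029)  len=0.6246
  (v1,v4,v2) [++-] → (1.19493, 0.832963, 0.3029)–(1.54, 0, 0.3029)  len=0.9016
  (v2,v4,v5) [-+-] → (1.19493, 0.832963, 0.3029)–(1.0889, 1.0889, 0.3029)  len=0.2770
  (v3,v6,v4) [--+] → (0.577026, 1.76634, 0.3029)–(1.41801, 1.41801, 0.3029)  len=0.9103
  (v4,v6,v7) [+-+] → (0.577026, 1.76634, 0.3029)–(0, 2.00538, 0.3029)  len=0.6246
  (v4,v7,v5) [++-] → (0.255937, 1.43397, 0.3029)–(1.0889, 1.0889, 0.3029)  len=0.9016
  (v5,v7,v8) [-+-] → (0.255937, 1.43397, 0.3029)–(0, 1.54, 0.3029)  len=0.2770
  (v6,v9,v7) [--+] → (-0.84098, 1.65705, 0.3029)–(0, 2.00538, 0.3029)  len=0.9103
  (v7,v9,v10) [+-+] → (-0.84098, 1.65705, 0.3029)–(-1.41801, 1.41801, 0.3029)  len=0.6246
  (v7,v10,v8) [++-] → (-0.832963, 1.19493, 0.3029)–(0, 1.54, 0.3029)  len=0.9016
  (v8,v10,v11) [-+-] → (-0.832963, 1.19493, 0.3029)–(-1.0889, 1.0889, 0.3029)  len=0.2770
  (v9,v12,v10) [--+] → (-1.76634, 0.577026, 0.3029)–(-1.41801, 1.41801, 0.3029)  len=0.9103
  (v10,v12,v13) [+-+] → (-1.76634, 0.577026, 0.3029)–(-2.00538, 0, 0.3029)  len=0.6246
  (v10,v13,v11) [++-] → (-1.43397, 0.255937, 0.3029)–(-1.0889, 1.0889, 0.3029)  len=0.9016
  (v11,v13,v14) [-+-] → (-1.43397, 0.255937, 0.3029)–(-1.54, 0, 0.3029)  len=0.2770
  (v12,v15,v13) [--+] → (-1.65705, -0.84098, 0.3029)–(-2.00538, 0, 0.3029)  len=0.9103
  (v13,v15,v16) [+-+] → (-1.65705, -0.84098, 0.3029)–(-1.41801, -1.41801, 0.3029)  len=0.6246
  (v13,v16,v14) [++-] → (-1.19493, -0.832963, 0.3029)–(-1.54, 0, 0.3029)  len=0.9016
  (v14,v16,v17) [-+-] → (-1.19493, -0.832963, 0.3029)–(-1.0889, -1.0889, 0.3029)  len=0.2770
  (v15,v18,v16) [--+] → (-0.577026, -1.76634, 0.3029)–(-1.41801, -1.41801, 0.3029)  len=0.9103
  (v16,v18,v19) [+-+] → (-0.577026, -1.76634, 0.3029)–(0, -2.00538, 0.3029)  len=0.6246
  (v16,v19,v17) [++-] → (-0.255937, -1.43397, 0.3029)–(-1.0889, -1.0889, 0.3029)  len=0.9016
  (v17,v19,v20) [-+-] → (-0.255937, -1.43397, 0.3029)–(0, -1.54, 0.3029)  len=0.2770
  (v18,v21,v19) [--+] → (0.84098, -1.65705, 0.3029)–(0, -2.00538, 0.3029)  len=0.9103
  (v19,v21,v22) [+-+] → (0.84098, -1.65705, 0.3029)–(1.41801, -1.41801, 0.3029)  len=0.6246
  (v19,v22,v20) [++-] → (0.832963, -1.19493, 0.3029)–(0, -1.54, 0.3029)  len=0.9016
  (v20,v22,v23) [-+-] → (0.832963, -1.19493, 0.3029)–(1.0889, -1.0889, 0.3029)  len=0.2770
  (v21,v0,v22) [--+] → (1.76634, -0.577026, 0.3029)–(1.41801, -1.41801, 0.3029)  len=0.9103
  (v22,v0,v1) [+-+] → (1.76634, -0.577026, 0.3029)–(2.00538, 0, 0.3029)  len=0.6246
  (v22,v1,v23) [++-] → (1.43397, -0.255937, 0.3029)–(1.0889, -1.0889, 0.3029)  len=0.9016
  (v23,v1,v2) [-+-] → (1.43397, -0.255937, 0.3029)–(1.54, 0, 0.3029)  len=0.2770

Chained into 2 loop(s):
  loop 1: 16 segments, perimeter = 12.2788
  loop 2: 16 segments, perimeter = 9.4291
Total perimeter = 21.708


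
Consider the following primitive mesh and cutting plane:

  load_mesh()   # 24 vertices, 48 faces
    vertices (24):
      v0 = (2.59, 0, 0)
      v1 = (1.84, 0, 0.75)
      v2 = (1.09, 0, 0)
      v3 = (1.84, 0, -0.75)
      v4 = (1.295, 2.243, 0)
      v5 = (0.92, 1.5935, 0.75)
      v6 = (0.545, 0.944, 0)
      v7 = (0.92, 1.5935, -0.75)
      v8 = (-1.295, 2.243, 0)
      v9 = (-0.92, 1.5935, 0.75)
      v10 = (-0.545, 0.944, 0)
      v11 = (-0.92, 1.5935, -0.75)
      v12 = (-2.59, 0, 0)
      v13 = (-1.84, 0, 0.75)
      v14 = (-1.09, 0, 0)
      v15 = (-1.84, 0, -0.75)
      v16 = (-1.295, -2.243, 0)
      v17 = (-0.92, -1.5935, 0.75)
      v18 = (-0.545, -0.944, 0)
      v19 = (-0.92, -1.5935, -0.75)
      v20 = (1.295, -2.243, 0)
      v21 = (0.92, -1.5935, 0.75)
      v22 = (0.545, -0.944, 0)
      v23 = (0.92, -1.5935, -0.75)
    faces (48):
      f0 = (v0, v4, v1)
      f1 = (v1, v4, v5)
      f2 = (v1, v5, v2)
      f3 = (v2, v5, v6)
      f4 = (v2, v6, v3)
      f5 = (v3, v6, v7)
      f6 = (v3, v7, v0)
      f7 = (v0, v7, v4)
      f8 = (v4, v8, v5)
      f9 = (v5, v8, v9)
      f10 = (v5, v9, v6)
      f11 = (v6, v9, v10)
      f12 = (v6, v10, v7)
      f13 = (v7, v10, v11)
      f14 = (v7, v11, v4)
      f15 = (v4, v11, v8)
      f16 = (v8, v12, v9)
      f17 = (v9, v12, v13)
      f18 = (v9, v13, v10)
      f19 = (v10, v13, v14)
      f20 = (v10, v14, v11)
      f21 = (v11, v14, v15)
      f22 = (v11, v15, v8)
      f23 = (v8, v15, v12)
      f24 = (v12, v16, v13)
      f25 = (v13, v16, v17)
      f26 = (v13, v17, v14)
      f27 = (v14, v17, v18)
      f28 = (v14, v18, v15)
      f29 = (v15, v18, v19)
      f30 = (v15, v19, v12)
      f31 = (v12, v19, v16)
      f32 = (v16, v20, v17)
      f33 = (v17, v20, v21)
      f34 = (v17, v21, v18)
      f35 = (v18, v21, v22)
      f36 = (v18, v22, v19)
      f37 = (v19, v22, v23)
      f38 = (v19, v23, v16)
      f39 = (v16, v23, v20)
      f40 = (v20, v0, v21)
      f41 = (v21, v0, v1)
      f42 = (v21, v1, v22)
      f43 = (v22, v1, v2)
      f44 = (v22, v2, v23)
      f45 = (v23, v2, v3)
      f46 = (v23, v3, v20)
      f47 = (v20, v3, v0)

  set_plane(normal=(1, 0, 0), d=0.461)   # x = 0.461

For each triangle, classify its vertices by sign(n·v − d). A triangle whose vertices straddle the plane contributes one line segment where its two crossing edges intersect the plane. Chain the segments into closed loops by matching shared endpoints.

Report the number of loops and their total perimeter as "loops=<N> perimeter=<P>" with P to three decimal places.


loops=2 perimeter=7.937

Straddling triangles (16 of 48):
  (v4,v8,v5) [+-+] → (0.461, 2.243, 0)–(0.461, 1.72809, 0.594582)  len=0.7865
  (v5,v8,v9) [+--] → (0.461, 1.72809, 0.594582)–(0.461, 1.5935, 0.75)  len=0.2056
  (v5,v9,v6) [+-+] → (0.461, 1.5935, 0.75)–(0.461, 0.981241, 0.0430034)  len=0.9353
  (v6,v9,v10) [+--] → (0.461, 0.981241, 0.0430034)–(0.461, 0.944, 0)  len=0.0569
  (v6,v10,v7) [+-+] → (0.461, 0.944, 0)–(0.461, 1.39, -0.515017)  len=0.6813
  (v7,v10,v11) [+--] → (0.461, 1.39, -0.515017)–(0.461, 1.5935, -0.75)  len=0.3108
  (v7,v11,v4) [+-+] → (0.461, 1.5935, -0.75)–(0.461, 1.99845, -0.282393)  len=0.6186
  (v4,v11,v8) [+--] → (0.461, 1.99845, -0.282393)–(0.461, 2.243, 0)  len=0.3736
  (v16,v20,v17) [-+-] → (0.461, -2.243, 0)–(0.461, -1.99845, 0.282393)  len=0.3736
  (v17,v20,v21) [-++] → (0.461, -1.99845, 0.282393)–(0.461, -1.5935, 0.75)  len=0.6186
  (v17,v21,v18) [-+-] → (0.461, -1.5935, 0.75)–(0.461, -1.39, 0.515017)  len=0.3108
  (v18,v21,v22) [-++] → (0.461, -1.39, 0.515017)–(0.461, -0.944, 0)  len=0.6813
  (v18,v22,v19) [-+-] → (0.461, -0.944, 0)–(0.461, -0.981241, -0.0430034)  len=0.0569
  (v19,v22,v23) [-++] → (0.461, -0.981241, -0.0430034)–(0.461, -1.5935, -0.75)  len=0.9353
  (v19,v23,v16) [-+-] → (0.461, -1.5935, -0.75)–(0.461, -1.72809, -0.594582)  len=0.2056
  (v16,v23,v20) [-++] → (0.461, -1.72809, -0.594582)–(0.461, -2.243, 0)  len=0.7865

Chained into 2 loop(s):
  loop 1: 8 segments, perimeter = 3.9686
  loop 2: 8 segments, perimeter = 3.9686
Total perimeter = 7.937


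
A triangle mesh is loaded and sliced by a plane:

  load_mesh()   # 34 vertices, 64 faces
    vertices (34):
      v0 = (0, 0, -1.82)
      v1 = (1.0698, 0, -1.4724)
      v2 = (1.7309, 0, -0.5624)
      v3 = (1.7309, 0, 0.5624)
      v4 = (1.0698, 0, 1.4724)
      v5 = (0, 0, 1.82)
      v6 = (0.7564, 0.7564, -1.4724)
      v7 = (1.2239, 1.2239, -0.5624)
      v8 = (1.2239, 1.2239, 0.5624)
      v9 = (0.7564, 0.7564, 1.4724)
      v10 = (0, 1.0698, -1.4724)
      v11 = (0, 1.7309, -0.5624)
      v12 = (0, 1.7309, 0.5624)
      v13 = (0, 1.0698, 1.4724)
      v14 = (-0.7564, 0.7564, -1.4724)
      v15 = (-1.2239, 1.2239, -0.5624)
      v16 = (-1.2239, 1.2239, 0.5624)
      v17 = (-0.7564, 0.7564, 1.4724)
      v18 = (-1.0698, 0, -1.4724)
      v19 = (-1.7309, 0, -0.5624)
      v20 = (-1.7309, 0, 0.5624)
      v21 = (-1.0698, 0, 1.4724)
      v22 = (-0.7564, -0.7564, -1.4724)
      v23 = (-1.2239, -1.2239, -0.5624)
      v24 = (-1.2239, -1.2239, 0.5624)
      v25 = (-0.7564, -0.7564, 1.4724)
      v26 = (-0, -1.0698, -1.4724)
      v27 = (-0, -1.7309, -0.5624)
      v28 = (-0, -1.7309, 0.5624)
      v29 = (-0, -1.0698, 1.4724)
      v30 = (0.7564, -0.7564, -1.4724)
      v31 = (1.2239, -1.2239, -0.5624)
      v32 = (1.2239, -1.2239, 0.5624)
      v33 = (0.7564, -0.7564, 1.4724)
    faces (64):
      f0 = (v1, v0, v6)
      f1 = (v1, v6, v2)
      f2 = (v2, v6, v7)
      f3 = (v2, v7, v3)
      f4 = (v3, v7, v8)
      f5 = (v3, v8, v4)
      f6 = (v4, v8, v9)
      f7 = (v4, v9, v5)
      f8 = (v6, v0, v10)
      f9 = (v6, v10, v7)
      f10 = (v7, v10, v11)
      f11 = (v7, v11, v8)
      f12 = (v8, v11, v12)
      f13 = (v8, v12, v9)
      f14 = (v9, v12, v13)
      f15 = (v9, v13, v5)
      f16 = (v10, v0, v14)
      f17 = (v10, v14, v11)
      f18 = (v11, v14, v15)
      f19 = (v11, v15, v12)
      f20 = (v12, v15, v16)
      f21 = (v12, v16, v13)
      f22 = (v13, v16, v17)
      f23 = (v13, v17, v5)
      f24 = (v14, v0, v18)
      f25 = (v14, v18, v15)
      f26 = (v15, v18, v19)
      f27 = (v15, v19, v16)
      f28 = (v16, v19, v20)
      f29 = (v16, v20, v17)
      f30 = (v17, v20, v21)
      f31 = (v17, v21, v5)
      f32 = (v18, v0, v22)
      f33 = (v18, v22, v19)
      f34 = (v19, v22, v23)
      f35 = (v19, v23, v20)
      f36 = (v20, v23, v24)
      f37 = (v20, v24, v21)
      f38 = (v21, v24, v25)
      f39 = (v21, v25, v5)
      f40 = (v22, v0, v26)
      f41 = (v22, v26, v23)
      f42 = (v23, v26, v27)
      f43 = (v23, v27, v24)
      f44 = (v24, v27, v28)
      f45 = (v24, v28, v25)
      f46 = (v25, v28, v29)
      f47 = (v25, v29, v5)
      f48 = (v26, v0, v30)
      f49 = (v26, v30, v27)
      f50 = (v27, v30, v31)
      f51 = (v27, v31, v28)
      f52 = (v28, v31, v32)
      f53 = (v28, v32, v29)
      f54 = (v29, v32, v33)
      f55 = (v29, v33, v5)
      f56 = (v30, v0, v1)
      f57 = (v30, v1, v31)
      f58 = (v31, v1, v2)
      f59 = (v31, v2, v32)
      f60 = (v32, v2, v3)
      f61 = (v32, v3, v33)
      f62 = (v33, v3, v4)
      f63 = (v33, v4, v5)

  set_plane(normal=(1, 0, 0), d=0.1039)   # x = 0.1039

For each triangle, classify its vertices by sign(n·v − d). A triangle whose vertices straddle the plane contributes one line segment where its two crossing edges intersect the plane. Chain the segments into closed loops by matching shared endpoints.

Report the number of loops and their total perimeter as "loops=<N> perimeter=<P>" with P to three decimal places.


Straddling triangles (20 of 64):
  (v1,v0,v6) [+-+] → (0.1039, 0, -1.78624)–(0.1039, 0.1039, -1.77225)  len=0.1048
  (v4,v9,v5) [++-] → (0.1039, 0.1039, 1.77225)–(0.1039, 0, 1.78624)  len=0.1048
  (v6,v0,v10) [+--] → (0.1039, 0.1039, -1.77225)–(0.1039, 1.02675, -1.4724)  len=0.9703
  (v6,v10,v7) [+-+] → (0.1039, 1.02675, -1.4724)–(0.1039, 1.08288, -1.39515)  len=0.0955
  (v7,v10,v11) [+--] → (0.1039, 1.08288, -1.39515)–(0.1039, 1.68786, -0.5624)  len=1.0293
  (v7,v11,v8) [+-+] → (0.1039, 1.68786, -0.5624)–(0.1039, 1.68786, -0.466913)  len=0.0955
  (v8,v11,v12) [+--] → (0.1039, 1.68786, -0.466913)–(0.1039, 1.68786, 0.5624)  len=1.0293
  (v8,v12,v9) [+-+] → (0.1039, 1.68786, 0.5624)–(0.1039, 1.59704, 0.687399)  len=0.1545
  (v9,v12,v13) [+--] → (0.1039, 1.59704, 0.687399)–(0.1039, 1.02675, 1.4724)  len=0.9703
  (v9,v13,v5) [+--] → (0.1039, 1.02675, 1.4724)–(0.1039, 0.1039, 1.77225)  len=0.9703
  (v26,v0,v30) [--+] → (0.1039, -0.1039, -1.77225)–(0.1039, -1.02675, -1.4724)  len=0.9703
  (v26,v30,v27) [-+-] → (0.1039, -1.02675, -1.4724)–(0.1039, -1.59704, -0.687399)  len=0.9703
  (v27,v30,v31) [-++] → (0.1039, -1.59704, -0.687399)–(0.1039, -1.68786, -0.5624)  len=0.1545
  (v27,v31,v28) [-+-] → (0.1039, -1.68786, -0.5624)–(0.1039, -1.68786, 0.466913)  len=1.0293
  (v28,v31,v32) [-++] → (0.1039, -1.68786, 0.466913)–(0.1039, -1.68786, 0.5624)  len=0.0955
  (v28,v32,v29) [-+-] → (0.1039, -1.68786, 0.5624)–(0.1039, -1.08288, 1.39515)  len=1.0293
  (v29,v32,v33) [-++] → (0.1039, -1.08288, 1.39515)–(0.1039, -1.02675, 1.4724)  len=0.0955
  (v29,v33,v5) [-+-] → (0.1039, -1.02675, 1.4724)–(0.1039, -0.1039, 1.77225)  len=0.9703
  (v30,v0,v1) [+-+] → (0.1039, -0.1039, -1.77225)–(0.1039, 0, -1.78624)  len=0.1048
  (v33,v4,v5) [++-] → (0.1039, 0, 1.78624)–(0.1039, -0.1039, 1.77225)  len=0.1048

Chained into 1 loop(s):
  loop 1: 20 segments, perimeter = 11.0495
Total perimeter = 11.050

loops=1 perimeter=11.050


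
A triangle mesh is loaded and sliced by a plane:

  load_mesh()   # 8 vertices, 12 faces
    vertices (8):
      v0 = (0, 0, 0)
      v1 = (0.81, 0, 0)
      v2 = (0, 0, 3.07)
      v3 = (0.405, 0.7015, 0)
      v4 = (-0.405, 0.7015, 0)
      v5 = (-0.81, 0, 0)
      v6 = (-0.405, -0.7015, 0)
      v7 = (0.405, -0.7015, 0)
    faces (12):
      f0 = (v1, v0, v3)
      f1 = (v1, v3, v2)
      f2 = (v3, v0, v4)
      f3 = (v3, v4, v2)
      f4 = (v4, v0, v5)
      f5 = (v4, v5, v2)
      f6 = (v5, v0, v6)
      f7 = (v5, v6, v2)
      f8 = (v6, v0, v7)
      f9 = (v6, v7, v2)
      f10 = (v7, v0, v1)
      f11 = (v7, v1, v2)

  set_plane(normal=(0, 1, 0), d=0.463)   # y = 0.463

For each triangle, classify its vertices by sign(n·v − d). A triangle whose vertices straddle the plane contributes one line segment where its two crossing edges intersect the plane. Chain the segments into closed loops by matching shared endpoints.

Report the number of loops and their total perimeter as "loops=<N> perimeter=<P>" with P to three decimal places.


Straddling triangles (6 of 12):
  (v1,v0,v3) [--+] → (0.267306, 0.463, 0)–(0.542694, 0.463, 0)  len=0.2754
  (v1,v3,v2) [-+-] → (0.542694, 0.463, 0)–(0.267306, 0.463, 1.04376)  len=1.0795
  (v3,v0,v4) [+-+] → (0.267306, 0.463, 0)–(-0.267306, 0.463, 0)  len=0.5346
  (v3,v4,v2) [++-] → (-0.267306, 0.463, 1.04376)–(0.267306, 0.463, 1.04376)  len=0.5346
  (v4,v0,v5) [+--] → (-0.267306, 0.463, 0)–(-0.542694, 0.463, 0)  len=0.2754
  (v4,v5,v2) [+--] → (-0.542694, 0.463, 0)–(-0.267306, 0.463, 1.04376)  len=1.0795

Chained into 1 loop(s):
  loop 1: 6 segments, perimeter = 3.7789
Total perimeter = 3.779

loops=1 perimeter=3.779


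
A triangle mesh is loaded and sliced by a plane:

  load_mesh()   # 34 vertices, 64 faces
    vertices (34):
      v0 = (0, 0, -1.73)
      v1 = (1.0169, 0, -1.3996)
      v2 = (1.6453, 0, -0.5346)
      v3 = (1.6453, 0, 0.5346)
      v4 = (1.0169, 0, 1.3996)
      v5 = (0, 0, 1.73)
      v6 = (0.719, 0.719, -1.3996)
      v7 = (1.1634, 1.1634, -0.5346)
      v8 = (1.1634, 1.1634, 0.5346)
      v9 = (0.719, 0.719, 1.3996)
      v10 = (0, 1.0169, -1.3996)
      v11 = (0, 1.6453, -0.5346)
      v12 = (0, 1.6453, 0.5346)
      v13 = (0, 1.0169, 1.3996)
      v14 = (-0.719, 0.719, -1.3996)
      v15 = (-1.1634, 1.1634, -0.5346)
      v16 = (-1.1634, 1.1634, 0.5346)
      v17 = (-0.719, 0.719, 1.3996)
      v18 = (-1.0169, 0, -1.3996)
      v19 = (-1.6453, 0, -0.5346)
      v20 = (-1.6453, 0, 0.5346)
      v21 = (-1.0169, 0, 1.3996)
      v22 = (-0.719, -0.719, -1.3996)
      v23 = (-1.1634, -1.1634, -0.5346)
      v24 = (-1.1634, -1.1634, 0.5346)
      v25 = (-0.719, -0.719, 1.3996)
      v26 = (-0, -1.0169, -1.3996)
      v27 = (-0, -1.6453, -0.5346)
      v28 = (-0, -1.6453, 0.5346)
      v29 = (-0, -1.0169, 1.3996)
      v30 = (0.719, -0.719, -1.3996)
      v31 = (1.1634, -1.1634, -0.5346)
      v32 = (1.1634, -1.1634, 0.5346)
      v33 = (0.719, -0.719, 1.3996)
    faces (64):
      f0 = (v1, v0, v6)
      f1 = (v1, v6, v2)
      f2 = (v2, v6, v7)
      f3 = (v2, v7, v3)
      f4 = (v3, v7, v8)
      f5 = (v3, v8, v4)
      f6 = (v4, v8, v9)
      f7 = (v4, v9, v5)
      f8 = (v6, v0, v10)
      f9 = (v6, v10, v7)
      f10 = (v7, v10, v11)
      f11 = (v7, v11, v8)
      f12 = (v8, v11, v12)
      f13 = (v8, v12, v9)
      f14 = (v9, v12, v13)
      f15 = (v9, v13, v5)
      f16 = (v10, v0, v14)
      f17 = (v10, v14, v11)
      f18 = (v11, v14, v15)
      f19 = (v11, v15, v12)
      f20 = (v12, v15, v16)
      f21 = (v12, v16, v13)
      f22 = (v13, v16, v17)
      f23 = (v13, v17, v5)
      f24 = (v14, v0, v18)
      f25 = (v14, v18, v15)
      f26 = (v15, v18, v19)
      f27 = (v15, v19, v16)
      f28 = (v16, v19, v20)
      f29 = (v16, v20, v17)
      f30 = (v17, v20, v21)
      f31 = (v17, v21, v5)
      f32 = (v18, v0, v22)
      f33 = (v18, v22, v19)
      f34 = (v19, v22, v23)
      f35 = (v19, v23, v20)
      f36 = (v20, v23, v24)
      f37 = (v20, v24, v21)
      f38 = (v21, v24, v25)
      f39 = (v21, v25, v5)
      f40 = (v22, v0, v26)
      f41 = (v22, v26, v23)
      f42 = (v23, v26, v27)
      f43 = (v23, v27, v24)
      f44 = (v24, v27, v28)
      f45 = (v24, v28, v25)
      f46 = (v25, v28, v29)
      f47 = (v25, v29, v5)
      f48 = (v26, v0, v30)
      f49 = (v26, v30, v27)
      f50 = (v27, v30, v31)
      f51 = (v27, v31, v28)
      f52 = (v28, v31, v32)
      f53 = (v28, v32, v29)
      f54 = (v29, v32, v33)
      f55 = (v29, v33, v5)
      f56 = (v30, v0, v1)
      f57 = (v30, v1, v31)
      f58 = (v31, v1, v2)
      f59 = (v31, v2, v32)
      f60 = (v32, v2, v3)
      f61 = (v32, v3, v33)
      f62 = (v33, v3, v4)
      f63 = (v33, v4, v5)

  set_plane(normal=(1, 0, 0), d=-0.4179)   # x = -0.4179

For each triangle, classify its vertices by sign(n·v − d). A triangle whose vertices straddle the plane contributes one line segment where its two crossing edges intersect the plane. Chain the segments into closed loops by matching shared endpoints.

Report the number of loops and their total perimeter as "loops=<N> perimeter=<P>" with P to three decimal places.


loops=1 perimeter=9.893

Straddling triangles (20 of 64):
  (v10,v0,v14) [++-] → (-0.4179, 0.4179, -1.53796)–(-0.4179, 0.843753, -1.3996)  len=0.4478
  (v10,v14,v11) [+-+] → (-0.4179, 0.843753, -1.3996)–(-0.4179, 1.10691, -1.03736)  len=0.4477
  (v11,v14,v15) [+--] → (-0.4179, 1.10691, -1.03736)–(-0.4179, 1.4722, -0.5346)  len=0.6215
  (v11,v15,v12) [+-+] → (-0.4179, 1.4722, -0.5346)–(-0.4179, 1.4722, 0.150537)  len=0.6851
  (v12,v15,v16) [+--] → (-0.4179, 1.4722, 0.150537)–(-0.4179, 1.4722, 0.5346)  len=0.3841
  (v12,v16,v13) [+-+] → (-0.4179, 1.4722, 0.5346)–(-0.4179, 1.06952, 1.08889)  len=0.6851
  (v13,v16,v17) [+--] → (-0.4179, 1.06952, 1.08889)–(-0.4179, 0.843753, 1.3996)  len=0.3841
  (v13,v17,v5) [+-+] → (-0.4179, 0.843753, 1.3996)–(-0.4179, 0.4179, 1.53796)  len=0.4478
  (v14,v0,v18) [-+-] → (-0.4179, 0.4179, -1.53796)–(-0.4179, 0, -1.59422)  len=0.4217
  (v17,v21,v5) [--+] → (-0.4179, 0, 1.59422)–(-0.4179, 0.4179, 1.53796)  len=0.4217
  (v18,v0,v22) [-+-] → (-0.4179, 0, -1.59422)–(-0.4179, -0.4179, -1.53796)  len=0.4217
  (v21,v25,v5) [--+] → (-0.4179, -0.4179, 1.53796)–(-0.4179, 0, 1.59422)  len=0.4217
  (v22,v0,v26) [-++] → (-0.4179, -0.4179, -1.53796)–(-0.4179, -0.843753, -1.3996)  len=0.4478
  (v22,v26,v23) [-+-] → (-0.4179, -0.843753, -1.3996)–(-0.4179, -1.06952, -1.08889)  len=0.3841
  (v23,v26,v27) [-++] → (-0.4179, -1.06952, -1.08889)–(-0.4179, -1.4722, -0.5346)  len=0.6851
  (v23,v27,v24) [-+-] → (-0.4179, -1.4722, -0.5346)–(-0.4179, -1.4722, -0.150537)  len=0.3841
  (v24,v27,v28) [-++] → (-0.4179, -1.4722, -0.150537)–(-0.4179, -1.4722, 0.5346)  len=0.6851
  (v24,v28,v25) [-+-] → (-0.4179, -1.4722, 0.5346)–(-0.4179, -1.10691, 1.03736)  len=0.6215
  (v25,v28,v29) [-++] → (-0.4179, -1.10691, 1.03736)–(-0.4179, -0.843753, 1.3996)  len=0.4477
  (v25,v29,v5) [-++] → (-0.4179, -0.843753, 1.3996)–(-0.4179, -0.4179, 1.53796)  len=0.4478

Chained into 1 loop(s):
  loop 1: 20 segments, perimeter = 9.8929
Total perimeter = 9.893


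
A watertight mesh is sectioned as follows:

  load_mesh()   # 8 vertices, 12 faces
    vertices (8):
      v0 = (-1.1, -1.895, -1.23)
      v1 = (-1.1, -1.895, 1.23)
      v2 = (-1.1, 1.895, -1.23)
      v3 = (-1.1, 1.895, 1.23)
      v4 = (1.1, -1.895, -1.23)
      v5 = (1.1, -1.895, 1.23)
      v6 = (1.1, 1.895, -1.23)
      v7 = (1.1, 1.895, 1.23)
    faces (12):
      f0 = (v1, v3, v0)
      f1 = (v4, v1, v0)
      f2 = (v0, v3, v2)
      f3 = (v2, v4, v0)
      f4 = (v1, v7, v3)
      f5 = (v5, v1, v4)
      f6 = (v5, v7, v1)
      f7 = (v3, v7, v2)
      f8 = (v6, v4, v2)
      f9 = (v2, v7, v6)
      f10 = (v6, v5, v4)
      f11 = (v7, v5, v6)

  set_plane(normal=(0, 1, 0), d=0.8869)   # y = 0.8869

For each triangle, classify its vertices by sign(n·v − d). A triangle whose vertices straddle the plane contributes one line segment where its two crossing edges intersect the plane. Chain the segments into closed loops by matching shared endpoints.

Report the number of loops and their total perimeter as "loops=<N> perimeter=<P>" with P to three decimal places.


loops=1 perimeter=9.320

Straddling triangles (8 of 12):
  (v1,v3,v0) [-+-] → (-1.1, 0.8869, 1.23)–(-1.1, 0.8869, 0.575666)  len=0.6543
  (v0,v3,v2) [-++] → (-1.1, 0.8869, 0.575666)–(-1.1, 0.8869, -1.23)  len=1.8057
  (v2,v4,v0) [+--] → (-0.514823, 0.8869, -1.23)–(-1.1, 0.8869, -1.23)  len=0.5852
  (v1,v7,v3) [-++] → (0.514823, 0.8869, 1.23)–(-1.1, 0.8869, 1.23)  len=1.6148
  (v5,v7,v1) [-+-] → (1.1, 0.8869, 1.23)–(0.514823, 0.8869, 1.23)  len=0.5852
  (v6,v4,v2) [+-+] → (1.1, 0.8869, -1.23)–(-0.514823, 0.8869, -1.23)  len=1.6148
  (v6,v5,v4) [+--] → (1.1, 0.8869, -0.575666)–(1.1, 0.8869, -1.23)  len=0.6543
  (v7,v5,v6) [+-+] → (1.1, 0.8869, 1.23)–(1.1, 0.8869, -0.575666)  len=1.8057

Chained into 1 loop(s):
  loop 1: 8 segments, perimeter = 9.3200
Total perimeter = 9.320


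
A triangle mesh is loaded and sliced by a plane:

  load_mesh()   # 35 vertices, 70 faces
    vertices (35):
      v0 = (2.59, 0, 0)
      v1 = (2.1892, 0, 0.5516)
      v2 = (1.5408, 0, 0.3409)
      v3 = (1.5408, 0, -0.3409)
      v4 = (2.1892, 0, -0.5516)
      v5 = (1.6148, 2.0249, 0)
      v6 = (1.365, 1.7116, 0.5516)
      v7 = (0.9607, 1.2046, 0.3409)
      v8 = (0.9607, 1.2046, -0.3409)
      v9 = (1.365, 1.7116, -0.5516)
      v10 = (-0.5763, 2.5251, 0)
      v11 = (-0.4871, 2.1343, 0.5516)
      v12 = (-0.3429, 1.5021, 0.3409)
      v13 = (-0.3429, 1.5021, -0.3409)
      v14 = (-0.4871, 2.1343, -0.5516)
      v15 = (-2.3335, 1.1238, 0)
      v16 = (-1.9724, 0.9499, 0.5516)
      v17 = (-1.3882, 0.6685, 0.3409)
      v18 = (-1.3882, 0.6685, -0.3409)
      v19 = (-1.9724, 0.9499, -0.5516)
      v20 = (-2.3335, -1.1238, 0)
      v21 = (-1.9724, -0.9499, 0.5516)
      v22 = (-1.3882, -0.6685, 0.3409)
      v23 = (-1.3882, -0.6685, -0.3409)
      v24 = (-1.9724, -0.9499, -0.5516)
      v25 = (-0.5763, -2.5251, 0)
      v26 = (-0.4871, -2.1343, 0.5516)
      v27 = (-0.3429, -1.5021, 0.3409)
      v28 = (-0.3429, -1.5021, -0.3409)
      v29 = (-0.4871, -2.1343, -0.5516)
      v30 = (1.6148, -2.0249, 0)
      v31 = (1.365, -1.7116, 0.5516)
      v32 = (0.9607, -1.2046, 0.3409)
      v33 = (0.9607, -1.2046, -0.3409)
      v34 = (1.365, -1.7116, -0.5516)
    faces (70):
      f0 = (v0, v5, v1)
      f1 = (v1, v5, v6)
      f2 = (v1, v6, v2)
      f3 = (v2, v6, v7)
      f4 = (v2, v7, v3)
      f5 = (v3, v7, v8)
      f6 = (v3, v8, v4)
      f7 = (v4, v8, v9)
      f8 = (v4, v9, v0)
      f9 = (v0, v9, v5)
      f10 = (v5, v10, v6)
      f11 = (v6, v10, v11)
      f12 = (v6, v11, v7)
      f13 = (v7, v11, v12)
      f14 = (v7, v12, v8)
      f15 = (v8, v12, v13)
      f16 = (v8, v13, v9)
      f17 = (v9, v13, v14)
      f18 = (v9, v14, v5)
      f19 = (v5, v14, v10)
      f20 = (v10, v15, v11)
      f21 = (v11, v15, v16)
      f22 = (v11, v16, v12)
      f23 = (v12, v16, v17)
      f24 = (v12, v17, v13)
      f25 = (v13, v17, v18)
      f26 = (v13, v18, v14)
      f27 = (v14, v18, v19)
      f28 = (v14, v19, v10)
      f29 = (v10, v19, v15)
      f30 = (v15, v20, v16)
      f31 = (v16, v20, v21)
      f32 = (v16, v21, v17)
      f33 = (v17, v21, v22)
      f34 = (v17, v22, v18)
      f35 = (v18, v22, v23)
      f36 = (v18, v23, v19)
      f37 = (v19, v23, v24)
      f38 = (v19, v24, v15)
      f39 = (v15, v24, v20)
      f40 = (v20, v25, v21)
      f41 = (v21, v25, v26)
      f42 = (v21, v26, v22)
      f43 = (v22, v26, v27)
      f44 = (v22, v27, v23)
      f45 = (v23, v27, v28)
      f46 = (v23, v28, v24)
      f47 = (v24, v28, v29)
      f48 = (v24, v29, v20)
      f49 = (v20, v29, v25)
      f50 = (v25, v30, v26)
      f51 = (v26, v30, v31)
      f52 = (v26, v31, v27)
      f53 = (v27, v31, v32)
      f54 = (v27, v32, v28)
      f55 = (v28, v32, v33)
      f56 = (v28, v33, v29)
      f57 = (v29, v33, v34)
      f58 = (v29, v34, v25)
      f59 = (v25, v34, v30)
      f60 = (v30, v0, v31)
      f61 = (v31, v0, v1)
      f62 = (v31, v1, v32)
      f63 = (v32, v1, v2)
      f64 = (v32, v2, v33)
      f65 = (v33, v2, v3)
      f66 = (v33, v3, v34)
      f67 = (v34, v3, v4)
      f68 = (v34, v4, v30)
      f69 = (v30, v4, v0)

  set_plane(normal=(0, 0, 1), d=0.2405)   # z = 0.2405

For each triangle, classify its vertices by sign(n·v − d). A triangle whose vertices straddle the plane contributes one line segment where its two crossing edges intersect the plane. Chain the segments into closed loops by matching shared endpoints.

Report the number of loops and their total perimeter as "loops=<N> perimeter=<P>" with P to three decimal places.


Straddling triangles (28 of 70):
  (v0,v5,v1) [--+] → (1.86524, 1.14203, 0.2405)–(2.41525, 0, 0.2405)  len=1.2676
  (v1,v5,v6) [+-+] → (1.86524, 1.14203, 0.2405)–(1.50589, 1.8883, 0.2405)  len=0.8283
  (v2,v7,v3) [++-] → (1.04612, 1.02721, 0.2405)–(1.5408, 0, 0.2405)  len=1.1401
  (v3,v7,v8) [-+-] → (1.04612, 1.02721, 0.2405)–(0.9607, 1.2046, 0.2405)  len=0.1969
  (v5,v10,v6) [--+] → (0.270115, 2.17041, 0.2405)–(1.50589, 1.8883, 0.2405)  len=1.2676
  (v6,v10,v11) [+-+] → (0.270115, 2.17041, 0.2405)–(-0.537408, 2.35471, 0.2405)  len=0.8283
  (v7,v12,v8) [++-] → (-0.150935, 1.45829, 0.2405)–(0.9607, 1.2046, 0.2405)  len=1.1402
  (v8,v12,v13) [-+-] → (-0.150935, 1.45829, 0.2405)–(-0.3429, 1.5021, 0.2405)  len=0.1969
  (v10,v15,v11) [--+] → (-1.52846, 1.56438, 0.2405)–(-0.537408, 2.35471, 0.2405)  len=1.2676
  (v11,v15,v16) [+-+] → (-1.52846, 1.56438, 0.2405)–(-2.17606, 1.04798, 0.2405)  len=0.8283
  (v12,v17,v13) [++-] → (-1.23427, 0.791254, 0.2405)–(-0.3429, 1.5021, 0.2405)  len=1.1401
  (v13,v17,v18) [-+-] → (-1.23427, 0.791254, 0.2405)–(-1.3882, 0.6685, 0.2405)  len=0.1969
  (v15,v20,v16) [--+] → (-2.17606, -0.219658, 0.2405)–(-2.17606, 1.04798, 0.2405)  len=1.2676
  (v16,v20,v21) [+-+] → (-2.17606, -0.219658, 0.2405)–(-2.17606, -1.04798, 0.2405)  len=0.8283
  (v17,v22,v18) [++-] → (-1.3882, -0.471617, 0.2405)–(-1.3882, 0.6685, 0.2405)  len=1.1401
  (v18,v22,v23) [-+-] → (-1.3882, -0.471617, 0.2405)–(-1.3882, -0.6685, 0.2405)  len=0.1969
  (v20,v25,v21) [--+] → (-1.18501, -1.83831, 0.2405)–(-2.17606, -1.04798, 0.2405)  len=1.2676
  (v21,v25,v26) [+-+] → (-1.18501, -1.83831, 0.2405)–(-0.537408, -2.35471, 0.2405)  len=0.8283
  (v22,v27,v23) [++-] → (-0.496828, -1.37935, 0.2405)–(-1.3882, -0.6685, 0.2405)  len=1.1401
  (v23,v27,v28) [-+-] → (-0.496828, -1.37935, 0.2405)–(-0.3429, -1.5021, 0.2405)  len=0.1969
  (v25,v30,v26) [--+] → (0.698362, -2.0726, 0.2405)–(-0.537408, -2.35471, 0.2405)  len=1.2676
  (v26,v30,v31) [+-+] → (0.698362, -2.0726, 0.2405)–(1.50589, -1.8883, 0.2405)  len=0.8283
  (v27,v32,v28) [++-] → (0.768735, -1.24841, 0.2405)–(-0.3429, -1.5021, 0.2405)  len=1.1402
  (v28,v32,v33) [-+-] → (0.768735, -1.24841, 0.2405)–(0.9607, -1.2046, 0.2405)  len=0.1969
  (v30,v0,v31) [--+] → (2.05589, -0.746265, 0.2405)–(1.50589, -1.8883, 0.2405)  len=1.2676
  (v31,v0,v1) [+-+] → (2.05589, -0.746265, 0.2405)–(2.41525, 0, 0.2405)  len=0.8283
  (v32,v2,v33) [++-] → (1.45538, -0.177386, 0.2405)–(0.9607, -1.2046, 0.2405)  len=1.1401
  (v33,v2,v3) [-+-] → (1.45538, -0.177386, 0.2405)–(1.5408, 0, 0.2405)  len=0.1969

Chained into 2 loop(s):
  loop 1: 14 segments, perimeter = 14.6711
  loop 2: 14 segments, perimeter = 9.3592
Total perimeter = 24.030

loops=2 perimeter=24.030


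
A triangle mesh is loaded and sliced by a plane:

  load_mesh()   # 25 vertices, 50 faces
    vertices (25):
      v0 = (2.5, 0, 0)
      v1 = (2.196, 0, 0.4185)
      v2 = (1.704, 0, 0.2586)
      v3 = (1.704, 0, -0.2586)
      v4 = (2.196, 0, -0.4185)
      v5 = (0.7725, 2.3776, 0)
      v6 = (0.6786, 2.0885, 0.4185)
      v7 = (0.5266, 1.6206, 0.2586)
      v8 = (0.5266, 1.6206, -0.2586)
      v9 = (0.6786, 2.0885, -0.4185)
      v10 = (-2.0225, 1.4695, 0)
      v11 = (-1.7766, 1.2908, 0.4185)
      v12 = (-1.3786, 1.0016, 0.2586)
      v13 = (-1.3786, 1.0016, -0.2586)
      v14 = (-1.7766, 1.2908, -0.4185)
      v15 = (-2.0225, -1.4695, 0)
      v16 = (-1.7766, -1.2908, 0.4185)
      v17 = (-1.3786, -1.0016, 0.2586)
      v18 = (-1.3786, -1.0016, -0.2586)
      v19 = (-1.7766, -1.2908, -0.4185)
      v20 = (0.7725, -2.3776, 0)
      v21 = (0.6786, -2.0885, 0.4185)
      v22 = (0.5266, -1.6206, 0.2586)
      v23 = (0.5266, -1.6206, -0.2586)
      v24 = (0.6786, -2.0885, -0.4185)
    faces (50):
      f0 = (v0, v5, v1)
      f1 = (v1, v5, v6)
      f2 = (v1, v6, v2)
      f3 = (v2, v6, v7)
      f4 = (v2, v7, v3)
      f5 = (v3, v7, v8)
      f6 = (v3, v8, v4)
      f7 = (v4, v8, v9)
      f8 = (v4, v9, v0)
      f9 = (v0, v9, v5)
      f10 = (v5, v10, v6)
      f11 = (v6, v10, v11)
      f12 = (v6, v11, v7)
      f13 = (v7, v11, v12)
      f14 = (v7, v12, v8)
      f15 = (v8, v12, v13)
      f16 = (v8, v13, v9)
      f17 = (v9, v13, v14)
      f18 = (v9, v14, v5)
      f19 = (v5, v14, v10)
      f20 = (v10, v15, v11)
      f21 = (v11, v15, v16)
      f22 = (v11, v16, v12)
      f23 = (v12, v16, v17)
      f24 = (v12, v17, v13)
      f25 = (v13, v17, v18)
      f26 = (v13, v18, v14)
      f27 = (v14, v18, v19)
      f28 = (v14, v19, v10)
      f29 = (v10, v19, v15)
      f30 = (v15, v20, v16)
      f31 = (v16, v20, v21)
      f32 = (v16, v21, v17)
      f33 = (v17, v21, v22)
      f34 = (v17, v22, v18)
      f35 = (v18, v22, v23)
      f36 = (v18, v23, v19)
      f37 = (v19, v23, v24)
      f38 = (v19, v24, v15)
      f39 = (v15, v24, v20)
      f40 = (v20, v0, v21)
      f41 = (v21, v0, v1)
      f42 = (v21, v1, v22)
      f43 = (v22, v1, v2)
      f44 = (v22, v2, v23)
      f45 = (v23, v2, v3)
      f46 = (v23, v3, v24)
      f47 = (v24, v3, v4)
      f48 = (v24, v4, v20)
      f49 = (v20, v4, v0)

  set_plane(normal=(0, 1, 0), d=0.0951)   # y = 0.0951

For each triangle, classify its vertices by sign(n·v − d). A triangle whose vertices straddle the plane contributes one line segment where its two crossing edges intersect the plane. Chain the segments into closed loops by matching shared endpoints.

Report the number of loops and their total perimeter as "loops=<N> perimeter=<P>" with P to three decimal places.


loops=2 perimeter=4.932

Straddling triangles (20 of 50):
  (v0,v5,v1) [-+-] → (2.4309, 0.0951, 0)–(2.13906, 0.0951, 0.401761)  len=0.4966
  (v1,v5,v6) [-++] → (2.13906, 0.0951, 0.401761)–(2.12691, 0.0951, 0.4185)  len=0.0207
  (v1,v6,v2) [-+-] → (2.12691, 0.0951, 0.4185)–(1.65731, 0.0951, 0.265881)  len=0.4938
  (v2,v6,v7) [-++] → (1.65731, 0.0951, 0.265881)–(1.63491, 0.0951, 0.2586)  len=0.0236
  (v2,v7,v3) [-+-] → (1.63491, 0.0951, 0.2586)–(1.63491, 0.0951, -0.22825)  len=0.4868
  (v3,v7,v8) [-++] → (1.63491, 0.0951, -0.22825)–(1.63491, 0.0951, -0.2586)  len=0.0304
  (v3,v8,v4) [-+-] → (1.63491, 0.0951, -0.2586)–(2.09804, 0.0951, -0.409117)  len=0.4870
  (v4,v8,v9) [-++] → (2.09804, 0.0951, -0.409117)–(2.12691, 0.0951, -0.4185)  len=0.0304
  (v4,v9,v0) [-+-] → (2.12691, 0.0951, -0.4185)–(2.41706, 0.0951, -0.0190564)  len=0.4937
  (v0,v9,v5) [-++] → (2.41706, 0.0951, -0.0190564)–(2.4309, 0.0951, 0)  len=0.0236
  (v10,v15,v11) [+-+] → (-2.0225, 0.0951, 0)–(-1.88312, 0.0951, 0.237215)  len=0.2751
  (v11,v15,v16) [+--] → (-1.88312, 0.0951, 0.237215)–(-1.7766, 0.0951, 0.4185)  len=0.2103
  (v11,v16,v12) [+-+] → (-1.7766, 0.0951, 0.4185)–(-1.53598, 0.0951, 0.32183)  len=0.2593
  (v12,v16,v17) [+--] → (-1.53598, 0.0951, 0.32183)–(-1.3786, 0.0951, 0.2586)  len=0.1696
  (v12,v17,v13) [+-+] → (-1.3786, 0.0951, 0.2586)–(-1.3786, 0.0951, -0.0245536)  len=0.2832
  (v13,v17,v18) [+--] → (-1.3786, 0.0951, -0.0245536)–(-1.3786, 0.0951, -0.2586)  len=0.2340
  (v13,v18,v14) [+-+] → (-1.3786, 0.0951, -0.2586)–(-1.56901, 0.0951, -0.335097)  len=0.2052
  (v14,v18,v19) [+--] → (-1.56901, 0.0951, -0.335097)–(-1.7766, 0.0951, -0.4185)  len=0.2237
  (v14,v19,v10) [+-+] → (-1.7766, 0.0951, -0.4185)–(-1.90006, 0.0951, -0.208378)  len=0.2437
  (v10,v19,v15) [+--] → (-1.90006, 0.0951, -0.208378)–(-2.0225, 0.0951, 0)  len=0.2417

Chained into 2 loop(s):
  loop 1: 10 segments, perimeter = 2.5864
  loop 2: 10 segments, perimeter = 2.3458
Total perimeter = 4.932


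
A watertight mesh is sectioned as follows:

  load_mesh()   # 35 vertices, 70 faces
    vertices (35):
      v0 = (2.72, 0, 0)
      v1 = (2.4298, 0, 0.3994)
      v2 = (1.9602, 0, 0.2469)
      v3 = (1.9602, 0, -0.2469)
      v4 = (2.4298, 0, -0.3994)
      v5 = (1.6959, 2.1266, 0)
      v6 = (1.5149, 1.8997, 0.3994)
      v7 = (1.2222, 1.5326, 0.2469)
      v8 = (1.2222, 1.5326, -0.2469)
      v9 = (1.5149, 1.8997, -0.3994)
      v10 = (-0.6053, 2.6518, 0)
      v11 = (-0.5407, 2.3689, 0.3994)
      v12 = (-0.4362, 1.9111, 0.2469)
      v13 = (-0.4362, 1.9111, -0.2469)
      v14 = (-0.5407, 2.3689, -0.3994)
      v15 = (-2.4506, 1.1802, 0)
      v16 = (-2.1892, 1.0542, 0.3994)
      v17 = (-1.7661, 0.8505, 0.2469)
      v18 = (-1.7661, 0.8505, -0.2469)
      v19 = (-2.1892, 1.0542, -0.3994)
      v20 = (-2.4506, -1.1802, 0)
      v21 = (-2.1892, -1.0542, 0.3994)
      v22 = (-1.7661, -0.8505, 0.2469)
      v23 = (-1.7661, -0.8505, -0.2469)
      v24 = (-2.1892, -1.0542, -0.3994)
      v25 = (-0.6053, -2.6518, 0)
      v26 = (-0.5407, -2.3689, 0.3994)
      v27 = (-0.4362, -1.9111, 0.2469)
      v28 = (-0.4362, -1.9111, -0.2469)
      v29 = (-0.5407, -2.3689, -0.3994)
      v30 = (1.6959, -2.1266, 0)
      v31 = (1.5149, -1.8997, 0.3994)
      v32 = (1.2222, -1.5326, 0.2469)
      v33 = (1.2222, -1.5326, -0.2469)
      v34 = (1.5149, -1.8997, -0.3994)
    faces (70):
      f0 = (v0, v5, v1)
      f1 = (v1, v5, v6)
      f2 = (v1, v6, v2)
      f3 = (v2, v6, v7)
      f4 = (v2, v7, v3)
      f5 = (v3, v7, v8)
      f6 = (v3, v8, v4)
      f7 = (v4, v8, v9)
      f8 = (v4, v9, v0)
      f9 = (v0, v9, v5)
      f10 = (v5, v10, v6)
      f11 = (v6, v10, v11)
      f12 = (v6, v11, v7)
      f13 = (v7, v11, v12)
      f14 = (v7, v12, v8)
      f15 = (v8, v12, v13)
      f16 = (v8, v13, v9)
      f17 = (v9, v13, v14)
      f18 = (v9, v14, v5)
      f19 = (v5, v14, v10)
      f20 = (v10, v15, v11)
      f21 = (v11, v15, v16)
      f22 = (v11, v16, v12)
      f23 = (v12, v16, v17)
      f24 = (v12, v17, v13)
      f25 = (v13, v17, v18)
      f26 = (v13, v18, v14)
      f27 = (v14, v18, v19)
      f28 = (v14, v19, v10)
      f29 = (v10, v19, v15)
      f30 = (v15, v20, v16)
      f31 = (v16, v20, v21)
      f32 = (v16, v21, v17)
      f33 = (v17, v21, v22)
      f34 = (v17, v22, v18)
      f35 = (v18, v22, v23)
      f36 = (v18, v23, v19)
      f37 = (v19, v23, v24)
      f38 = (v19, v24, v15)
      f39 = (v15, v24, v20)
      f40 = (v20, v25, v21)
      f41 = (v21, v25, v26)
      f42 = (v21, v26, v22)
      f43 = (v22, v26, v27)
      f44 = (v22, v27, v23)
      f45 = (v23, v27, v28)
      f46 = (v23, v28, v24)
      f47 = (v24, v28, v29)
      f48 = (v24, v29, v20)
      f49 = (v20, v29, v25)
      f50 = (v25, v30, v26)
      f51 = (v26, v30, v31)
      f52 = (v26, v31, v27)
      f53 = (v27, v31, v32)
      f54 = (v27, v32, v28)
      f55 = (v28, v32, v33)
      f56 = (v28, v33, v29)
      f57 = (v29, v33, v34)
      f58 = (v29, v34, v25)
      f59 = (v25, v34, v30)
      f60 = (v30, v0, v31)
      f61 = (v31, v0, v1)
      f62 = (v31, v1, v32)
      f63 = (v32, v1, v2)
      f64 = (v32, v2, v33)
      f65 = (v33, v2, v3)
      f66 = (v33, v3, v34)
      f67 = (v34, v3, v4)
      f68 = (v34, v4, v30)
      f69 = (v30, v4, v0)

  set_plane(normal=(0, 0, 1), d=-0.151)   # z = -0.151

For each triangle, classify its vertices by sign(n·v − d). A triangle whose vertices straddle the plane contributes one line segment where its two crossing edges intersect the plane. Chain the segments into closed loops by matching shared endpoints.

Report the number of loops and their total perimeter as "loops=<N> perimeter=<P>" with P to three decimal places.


loops=2 perimeter=27.763

Straddling triangles (28 of 70):
  (v2,v7,v3) [++-] → (1.81687, 0.297643, -0.151)–(1.9602, 0, -0.151)  len=0.3304
  (v3,v7,v8) [-+-] → (1.81687, 0.297643, -0.151)–(1.2222, 1.5326, -0.151)  len=1.3707
  (v4,v9,v0) [--+] → (2.26439, 0.718214, -0.151)–(2.61028, 0, -0.151)  len=0.7972
  (v0,v9,v5) [+-+] → (2.26439, 0.718214, -0.151)–(1.62747, 2.04082, -0.151)  len=1.4680
  (v7,v12,v8) [++-] → (0.900125, 1.60611, -0.151)–(1.2222, 1.5326, -0.151)  len=0.3304
  (v8,v12,v13) [-+-] → (0.900125, 1.60611, -0.151)–(-0.4362, 1.9111, -0.151)  len=1.3707
  (v9,v14,v5) [--+] → (0.850315, 2.21821, -0.151)–(1.62747, 2.04082, -0.151)  len=0.7971
  (v5,v14,v10) [+-+] → (0.850315, 2.21821, -0.151)–(-0.580877, 2.54484, -0.151)  len=1.4680
  (v12,v17,v13) [++-] → (-0.694477, 1.70512, -0.151)–(-0.4362, 1.9111, -0.151)  len=0.3304
  (v13,v17,v18) [-+-] → (-0.694477, 1.70512, -0.151)–(-1.7661, 0.8505, -0.151)  len=1.3707
  (v14,v19,v10) [--+] → (-1.20412, 2.0478, -0.151)–(-0.580877, 2.54484, -0.151)  len=0.7972
  (v10,v19,v15) [+-+] → (-1.20412, 2.0478, -0.151)–(-2.35177, 1.13256, -0.151)  len=1.4679
  (v17,v22,v18) [++-] → (-1.7661, 0.520152, -0.151)–(-1.7661, 0.8505, -0.151)  len=0.3303
  (v18,v22,v23) [-+-] → (-1.7661, 0.520152, -0.151)–(-1.7661, -0.8505, -0.151)  len=1.3707
  (v19,v24,v15) [--+] → (-2.35177, 0.335447, -0.151)–(-2.35177, 1.13256, -0.151)  len=0.7971
  (v15,v24,v20) [+-+] → (-2.35177, 0.335447, -0.151)–(-2.35177, -1.13256, -0.151)  len=1.4680
  (v22,v27,v23) [++-] → (-1.50782, -1.05648, -0.151)–(-1.7661, -0.8505, -0.151)  len=0.3304
  (v23,v27,v28) [-+-] → (-1.50782, -1.05648, -0.151)–(-0.4362, -1.9111, -0.151)  len=1.3707
  (v24,v29,v20) [--+] → (-1.72853, -1.62961, -0.151)–(-2.35177, -1.13256, -0.151)  len=0.7972
  (v20,v29,v25) [+-+] → (-1.72853, -1.62961, -0.151)–(-0.580877, -2.54484, -0.151)  len=1.4679
  (v27,v32,v28) [++-] → (-0.114125, -1.83759, -0.151)–(-0.4362, -1.9111, -0.151)  len=0.3304
  (v28,v32,v33) [-+-] → (-0.114125, -1.83759, -0.151)–(1.2222, -1.5326, -0.151)  len=1.3707
  (v29,v34,v25) [--+] → (0.196278, -2.36746, -0.151)–(-0.580877, -2.54484, -0.151)  len=0.7971
  (v25,v34,v30) [+-+] → (0.196278, -2.36746, -0.151)–(1.62747, -2.04082, -0.151)  len=1.4680
  (v32,v2,v33) [++-] → (1.36553, -1.23496, -0.151)–(1.2222, -1.5326, -0.151)  len=0.3304
  (v33,v2,v3) [-+-] → (1.36553, -1.23496, -0.151)–(1.9602, 0, -0.151)  len=1.3707
  (v34,v4,v30) [--+] → (1.97336, -1.3226, -0.151)–(1.62747, -2.04082, -0.151)  len=0.7972
  (v30,v4,v0) [+-+] → (1.97336, -1.3226, -0.151)–(2.61028, 0, -0.151)  len=1.4680

Chained into 2 loop(s):
  loop 1: 14 segments, perimeter = 11.9072
  loop 2: 14 segments, perimeter = 15.8558
Total perimeter = 27.763
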